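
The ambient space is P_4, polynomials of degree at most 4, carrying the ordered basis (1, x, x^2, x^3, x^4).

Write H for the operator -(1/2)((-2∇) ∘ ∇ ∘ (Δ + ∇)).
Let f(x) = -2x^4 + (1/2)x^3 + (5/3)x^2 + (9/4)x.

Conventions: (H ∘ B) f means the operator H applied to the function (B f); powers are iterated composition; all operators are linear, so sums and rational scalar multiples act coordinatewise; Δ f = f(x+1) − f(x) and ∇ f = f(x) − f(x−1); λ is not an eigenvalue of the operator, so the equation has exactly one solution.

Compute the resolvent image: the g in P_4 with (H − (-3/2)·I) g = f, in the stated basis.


g(x) = -(4/3)x^4 + (1/3)x^3 + (10/9)x^2 + (265/6)x - 136/3

write g with unknown coordinates in the stated basis and equate coefficients in (H − (-3/2)·I) g = f
solving from the highest basis element down gives g = -(4/3)x^4 + (1/3)x^3 + (10/9)x^2 + (265/6)x - 136/3
check: H g = -64x + 68
so H g − (-3/2)·g = -2x^4 + (1/2)x^3 + (5/3)x^2 + (9/4)x = f ✓


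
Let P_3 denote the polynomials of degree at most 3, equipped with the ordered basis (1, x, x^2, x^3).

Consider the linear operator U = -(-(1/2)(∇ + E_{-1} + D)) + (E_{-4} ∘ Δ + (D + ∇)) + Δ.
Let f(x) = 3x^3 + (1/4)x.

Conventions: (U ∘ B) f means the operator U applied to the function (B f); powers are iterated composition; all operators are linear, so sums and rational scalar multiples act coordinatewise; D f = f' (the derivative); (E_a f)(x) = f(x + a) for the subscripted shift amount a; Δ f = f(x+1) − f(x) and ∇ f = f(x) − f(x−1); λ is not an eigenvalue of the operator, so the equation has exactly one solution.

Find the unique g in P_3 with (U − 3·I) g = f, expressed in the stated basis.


write g with unknown coordinates in the stated basis and equate coefficients in (U − 3·I) g = f
solving from the highest basis element down gives g = -(6/5)x^3 - (162/25)x^2 - (3337/250)x - 30753/1250
check: U g = -(3/5)x^3 - (486/25)x^2 - (19897/500)x - 92259/1250
so U g − 3·g = 3x^3 + (1/4)x = f ✓

the result is g(x) = -(6/5)x^3 - (162/25)x^2 - (3337/250)x - 30753/1250


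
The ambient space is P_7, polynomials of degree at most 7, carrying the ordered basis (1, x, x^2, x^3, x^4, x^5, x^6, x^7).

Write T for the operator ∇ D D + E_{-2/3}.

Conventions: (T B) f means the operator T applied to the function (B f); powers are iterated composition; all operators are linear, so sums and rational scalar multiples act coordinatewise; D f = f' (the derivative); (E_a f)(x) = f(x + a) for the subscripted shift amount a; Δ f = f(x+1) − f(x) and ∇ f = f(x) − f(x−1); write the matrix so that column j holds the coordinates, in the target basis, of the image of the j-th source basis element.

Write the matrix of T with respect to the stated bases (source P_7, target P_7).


image of 1: 1
image of x: x - 2/3
image of x^2: x^2 - (4/3)x + 4/9
image of x^3: x^3 - 2x^2 + (4/3)x + 154/27
image of x^4: x^4 - (8/3)x^3 + (8/3)x^2 + (616/27)x - 956/81
image of x^5: x^5 - (10/3)x^4 + (40/9)x^3 + (1540/27)x^2 - (4780/81)x + 4828/243
image of x^6: x^6 - 4x^5 + (20/3)x^4 + (3080/27)x^3 - (4780/27)x^2 + (9656/81)x - 21806/729
image of x^7: x^7 - (14/3)x^6 + (28/3)x^5 + (5390/27)x^4 - (33460/81)x^3 + (33796/81)x^2 - (152642/729)x + 91726/2187
each image's coordinates form column j of the matrix

the matrix is [[1, -2/3, 4/9, 154/27, -956/81, 4828/243, -21806/729, 91726/2187]; [0, 1, -4/3, 4/3, 616/27, -4780/81, 9656/81, -152642/729]; [0, 0, 1, -2, 8/3, 1540/27, -4780/27, 33796/81]; [0, 0, 0, 1, -8/3, 40/9, 3080/27, -33460/81]; [0, 0, 0, 0, 1, -10/3, 20/3, 5390/27]; [0, 0, 0, 0, 0, 1, -4, 28/3]; [0, 0, 0, 0, 0, 0, 1, -14/3]; [0, 0, 0, 0, 0, 0, 0, 1]] (rows listed top to bottom)


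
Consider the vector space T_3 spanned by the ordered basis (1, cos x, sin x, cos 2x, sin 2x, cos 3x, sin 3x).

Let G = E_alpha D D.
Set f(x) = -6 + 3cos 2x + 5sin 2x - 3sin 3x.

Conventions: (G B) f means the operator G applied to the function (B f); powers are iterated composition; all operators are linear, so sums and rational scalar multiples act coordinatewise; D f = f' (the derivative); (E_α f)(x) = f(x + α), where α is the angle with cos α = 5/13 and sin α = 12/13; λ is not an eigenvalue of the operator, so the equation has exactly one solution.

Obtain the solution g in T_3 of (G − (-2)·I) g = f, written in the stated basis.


write g with unknown coordinates in the stated basis and equate coefficients in (G − (-2)·I) g = f
solving from the highest basis element down gives g = -3 + (2421/2642)cos 2x + (1315/2642)sin 2x + (22356/260005)cos 3x - (68127/260005)sin 3x
check: G g = (1542/1321)cos 2x + (5290/1321)sin 2x - (44712/260005)cos 3x - (643761/260005)sin 3x
so G g − (-2)·g = -6 + 3cos 2x + 5sin 2x - 3sin 3x = f ✓

the image equals g(x) = -3 + (2421/2642)cos 2x + (1315/2642)sin 2x + (22356/260005)cos 3x - (68127/260005)sin 3x


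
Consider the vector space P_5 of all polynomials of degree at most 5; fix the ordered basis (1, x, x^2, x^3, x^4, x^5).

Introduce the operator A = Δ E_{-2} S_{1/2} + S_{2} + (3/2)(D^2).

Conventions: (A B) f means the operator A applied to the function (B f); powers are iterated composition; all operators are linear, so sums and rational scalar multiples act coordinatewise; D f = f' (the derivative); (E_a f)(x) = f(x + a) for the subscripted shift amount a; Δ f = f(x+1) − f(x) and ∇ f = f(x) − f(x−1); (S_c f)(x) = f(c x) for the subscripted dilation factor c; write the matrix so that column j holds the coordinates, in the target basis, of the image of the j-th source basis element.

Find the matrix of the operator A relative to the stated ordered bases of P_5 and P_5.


image of 1: 1
image of x: 2x + 1/2
image of x^2: 4x^2 + (1/2)x + 9/4
image of x^3: 8x^3 + (3/8)x^2 + (63/8)x + 7/8
image of x^4: 16x^4 + (1/4)x^3 + (135/8)x^2 + (7/4)x - 15/16
image of x^5: 32x^5 + (5/32)x^4 + (465/16)x^3 + (35/16)x^2 - (75/32)x + 31/32
each image's coordinates form column j of the matrix

the matrix is [[1, 1/2, 9/4, 7/8, -15/16, 31/32]; [0, 2, 1/2, 63/8, 7/4, -75/32]; [0, 0, 4, 3/8, 135/8, 35/16]; [0, 0, 0, 8, 1/4, 465/16]; [0, 0, 0, 0, 16, 5/32]; [0, 0, 0, 0, 0, 32]] (rows listed top to bottom)


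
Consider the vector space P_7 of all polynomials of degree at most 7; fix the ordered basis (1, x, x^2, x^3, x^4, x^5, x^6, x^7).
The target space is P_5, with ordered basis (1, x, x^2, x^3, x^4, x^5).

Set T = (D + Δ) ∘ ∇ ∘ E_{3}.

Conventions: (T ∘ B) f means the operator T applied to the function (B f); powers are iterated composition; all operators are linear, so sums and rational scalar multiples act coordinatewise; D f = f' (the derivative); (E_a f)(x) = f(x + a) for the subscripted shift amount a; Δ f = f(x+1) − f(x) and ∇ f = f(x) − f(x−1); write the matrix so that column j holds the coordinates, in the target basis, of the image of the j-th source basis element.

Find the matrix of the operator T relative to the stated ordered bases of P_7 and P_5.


image of 1: 0
image of x: 0
image of x^2: 4
image of x^3: 12x + 33
image of x^4: 24x^2 + 132x + 186
image of x^5: 40x^3 + 330x^2 + 930x + 895
image of x^6: 60x^4 + 660x^3 + 2790x^2 + 5370x + 3968
image of x^7: 84x^5 + 1155x^4 + 6510x^3 + 18795x^2 + 27776x + 16793
each image's coordinates form column j of the matrix

the matrix is [[0, 0, 4, 33, 186, 895, 3968, 16793]; [0, 0, 0, 12, 132, 930, 5370, 27776]; [0, 0, 0, 0, 24, 330, 2790, 18795]; [0, 0, 0, 0, 0, 40, 660, 6510]; [0, 0, 0, 0, 0, 0, 60, 1155]; [0, 0, 0, 0, 0, 0, 0, 84]] (rows listed top to bottom)


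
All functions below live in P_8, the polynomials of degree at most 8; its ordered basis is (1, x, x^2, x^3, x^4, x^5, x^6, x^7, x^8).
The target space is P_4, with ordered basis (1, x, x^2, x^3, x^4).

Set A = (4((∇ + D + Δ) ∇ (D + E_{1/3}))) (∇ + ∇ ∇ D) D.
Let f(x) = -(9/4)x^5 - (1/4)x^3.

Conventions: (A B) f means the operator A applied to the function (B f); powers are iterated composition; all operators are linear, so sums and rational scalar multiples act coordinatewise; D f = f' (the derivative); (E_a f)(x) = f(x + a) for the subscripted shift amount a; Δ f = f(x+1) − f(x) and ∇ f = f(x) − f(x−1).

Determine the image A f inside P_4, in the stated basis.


D f = -(45/4)x^4 - (3/4)x^2
∇ D f = -45x^3 + (135/2)x^2 - (93/2)x + 12
D D f = -45x^3 - (3/2)x
∇ D D f = -135x^2 + 135x - 93/2
∇ ∇ D D f = -270x + 270
(∇ + ∇ ∇ D) D f = -45x^3 + (135/2)x^2 - (633/2)x + 282
D ((∇ + ∇ ∇ D) D) f = -135x^2 + 135x - 633/2
E_{1/3} ((∇ + ∇ ∇ D) D) f = -45x^3 + (45/2)x^2 - (573/2)x + 547/3
(D + E_{1/3}) ((∇ + ∇ ∇ D) D) f = -45x^3 - (225/2)x^2 - (303/2)x - 805/6
∇ (D + E_{1/3}) ((∇ + ∇ ∇ D) D) f = -135x^2 - 90x - 84
∇ ∇ (D + E_{1/3}) ((∇ + ∇ ∇ D) D) f = -270x + 45
D ∇ (D + E_{1/3}) ((∇ + ∇ ∇ D) D) f = -270x - 90
Δ ∇ (D + E_{1/3}) ((∇ + ∇ ∇ D) D) f = -270x - 225
(∇ + D + Δ) ∇ (D + E_{1/3}) ((∇ + ∇ ∇ D) D) f = -810x - 270
(4((∇ + D + Δ) ∇ (D + E_{1/3}))) ((∇ + ∇ ∇ D) D) f = -3240x - 1080

the result is g(x) = -3240x - 1080


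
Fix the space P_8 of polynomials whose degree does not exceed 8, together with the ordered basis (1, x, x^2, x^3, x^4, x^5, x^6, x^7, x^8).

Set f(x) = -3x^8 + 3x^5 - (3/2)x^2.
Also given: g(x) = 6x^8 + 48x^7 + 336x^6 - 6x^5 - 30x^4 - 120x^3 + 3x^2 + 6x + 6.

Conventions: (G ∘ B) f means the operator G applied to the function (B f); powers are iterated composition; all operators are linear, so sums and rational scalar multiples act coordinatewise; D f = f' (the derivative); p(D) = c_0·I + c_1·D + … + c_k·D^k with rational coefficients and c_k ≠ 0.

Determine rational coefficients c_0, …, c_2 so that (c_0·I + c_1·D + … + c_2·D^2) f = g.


c_0 = -2, c_1 = -2, c_2 = -2

D^0 f = -3x^8 + 3x^5 - (3/2)x^2
D^1 f = -24x^7 + 15x^4 - 3x
D^2 f = -168x^6 + 60x^3 - 3
matching coefficients of g against c_0 f + c_1 Df + … from the top degree down determines the c_i
solution: c_0 = -2, c_1 = -2, c_2 = -2


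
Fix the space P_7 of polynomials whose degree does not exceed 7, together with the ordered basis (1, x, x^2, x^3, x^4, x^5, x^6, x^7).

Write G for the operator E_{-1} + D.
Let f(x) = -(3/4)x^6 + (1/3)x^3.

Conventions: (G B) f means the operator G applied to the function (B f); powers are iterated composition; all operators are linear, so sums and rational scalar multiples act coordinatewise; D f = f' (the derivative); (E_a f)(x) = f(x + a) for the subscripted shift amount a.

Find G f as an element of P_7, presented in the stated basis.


g(x) = -(3/4)x^6 - (45/4)x^4 + (46/3)x^3 - (45/4)x^2 + (11/2)x - 13/12

E_{-1} f = -(3/4)x^6 + (9/2)x^5 - (45/4)x^4 + (46/3)x^3 - (49/4)x^2 + (11/2)x - 13/12
D f = -(9/2)x^5 + x^2
(E_{-1} + D) f = -(3/4)x^6 - (45/4)x^4 + (46/3)x^3 - (45/4)x^2 + (11/2)x - 13/12


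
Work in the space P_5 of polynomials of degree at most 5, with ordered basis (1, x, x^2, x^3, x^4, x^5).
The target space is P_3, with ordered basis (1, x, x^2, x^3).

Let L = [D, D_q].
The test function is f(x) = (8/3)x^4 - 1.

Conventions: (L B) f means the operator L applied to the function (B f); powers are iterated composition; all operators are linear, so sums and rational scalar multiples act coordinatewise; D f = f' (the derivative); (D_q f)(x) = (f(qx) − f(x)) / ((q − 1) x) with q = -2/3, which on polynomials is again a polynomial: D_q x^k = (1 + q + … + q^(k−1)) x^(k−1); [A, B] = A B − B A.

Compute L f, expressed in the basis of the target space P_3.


g(x) = -(40/9)x^2

D_q f = (104/81)x^3
D D_q f = (104/27)x^2
D f = (32/3)x^3
D_q D f = (224/27)x^2
[D, D_q] f = -(40/9)x^2


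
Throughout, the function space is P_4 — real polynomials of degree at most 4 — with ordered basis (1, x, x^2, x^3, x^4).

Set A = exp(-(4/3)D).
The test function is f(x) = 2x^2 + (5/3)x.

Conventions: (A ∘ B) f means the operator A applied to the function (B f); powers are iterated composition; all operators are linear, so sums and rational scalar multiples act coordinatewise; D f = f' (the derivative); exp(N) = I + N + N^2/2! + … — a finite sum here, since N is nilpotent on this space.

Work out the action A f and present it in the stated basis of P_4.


order-1 term: -(16/3)x - 20/9
order-2 term: 32/9
the series for exp(-(4/3)D) f terminates at order 2
exp(-(4/3)D) f = 2x^2 - (11/3)x + 4/3

the result is g(x) = 2x^2 - (11/3)x + 4/3


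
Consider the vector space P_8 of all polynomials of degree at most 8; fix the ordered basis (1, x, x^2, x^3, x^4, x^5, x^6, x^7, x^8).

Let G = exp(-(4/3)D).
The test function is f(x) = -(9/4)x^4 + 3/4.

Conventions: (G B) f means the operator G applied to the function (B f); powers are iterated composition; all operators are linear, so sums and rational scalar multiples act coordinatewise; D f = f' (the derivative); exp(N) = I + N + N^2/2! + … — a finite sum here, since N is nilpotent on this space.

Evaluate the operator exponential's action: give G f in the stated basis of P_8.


order-1 term: 12x^3
order-2 term: -24x^2
order-3 term: (64/3)x
order-4 term: -64/9
the series for exp(-(4/3)D) f terminates at order 4
exp(-(4/3)D) f = -(9/4)x^4 + 12x^3 - 24x^2 + (64/3)x - 229/36

g(x) = -(9/4)x^4 + 12x^3 - 24x^2 + (64/3)x - 229/36


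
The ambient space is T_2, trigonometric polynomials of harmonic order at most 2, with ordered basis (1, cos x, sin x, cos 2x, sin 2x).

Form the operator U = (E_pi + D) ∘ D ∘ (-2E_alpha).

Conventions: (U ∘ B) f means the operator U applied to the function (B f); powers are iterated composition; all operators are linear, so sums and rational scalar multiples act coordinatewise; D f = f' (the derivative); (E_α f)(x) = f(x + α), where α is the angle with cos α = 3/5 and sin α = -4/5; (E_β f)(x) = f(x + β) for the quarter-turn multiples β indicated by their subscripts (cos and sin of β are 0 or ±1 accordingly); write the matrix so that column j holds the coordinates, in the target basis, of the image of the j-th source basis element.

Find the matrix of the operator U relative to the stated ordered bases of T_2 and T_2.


image of 1: 0
image of cos x: (14/5)cos x + (2/5)sin x
image of sin x: -(2/5)cos x + (14/5)sin x
image of cos 2x: -(152/25)cos 2x + (164/25)sin 2x
image of sin 2x: -(164/25)cos 2x - (152/25)sin 2x
each image's coordinates form column j of the matrix

the matrix is [[0, 0, 0, 0, 0]; [0, 14/5, -2/5, 0, 0]; [0, 2/5, 14/5, 0, 0]; [0, 0, 0, -152/25, -164/25]; [0, 0, 0, 164/25, -152/25]] (rows listed top to bottom)


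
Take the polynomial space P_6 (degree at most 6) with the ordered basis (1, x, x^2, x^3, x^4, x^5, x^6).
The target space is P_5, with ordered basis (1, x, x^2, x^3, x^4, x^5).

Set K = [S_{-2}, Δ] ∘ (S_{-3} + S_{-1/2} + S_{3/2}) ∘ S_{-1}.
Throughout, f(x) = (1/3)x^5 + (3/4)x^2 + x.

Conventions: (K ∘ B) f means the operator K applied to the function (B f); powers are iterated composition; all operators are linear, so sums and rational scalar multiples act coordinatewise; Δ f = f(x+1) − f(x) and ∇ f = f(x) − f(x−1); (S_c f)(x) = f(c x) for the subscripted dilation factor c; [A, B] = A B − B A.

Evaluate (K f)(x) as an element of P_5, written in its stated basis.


the result is g(x) = 18835x^4 + 18835x^3 + (56505/2)x^2 + (93347/8)x + 41119/16

S_{-1} f = -(1/3)x^5 + (3/4)x^2 - x
S_{-3} S_{-1} f = 81x^5 + (27/4)x^2 + 3x
S_{-1/2} S_{-1} f = (1/96)x^5 + (3/16)x^2 + (1/2)x
S_{3/2} S_{-1} f = -(81/32)x^5 + (27/16)x^2 - (3/2)x
(S_{-3} + S_{-1/2} + S_{3/2}) S_{-1} f = (3767/48)x^5 + (69/8)x^2 + 2x
Δ (S_{-3} + S_{-1/2} + S_{3/2}) S_{-1} f = (18835/48)x^4 + (18835/24)x^3 + (18835/24)x^2 + (19663/48)x + 4277/48
S_{-2} Δ (S_{-3} + S_{-1/2} + S_{3/2}) S_{-1} f = (18835/3)x^4 - (18835/3)x^3 + (18835/6)x^2 - (19663/24)x + 4277/48
S_{-2} (S_{-3} + S_{-1/2} + S_{3/2}) S_{-1} f = -(7534/3)x^5 + (69/2)x^2 - 4x
Δ S_{-2} (S_{-3} + S_{-1/2} + S_{3/2}) S_{-1} f = -(37670/3)x^4 - (75340/3)x^3 - (75340/3)x^2 - (37463/3)x - 14885/6
[S_{-2}, Δ] (S_{-3} + S_{-1/2} + S_{3/2}) S_{-1} f = 18835x^4 + 18835x^3 + (56505/2)x^2 + (93347/8)x + 41119/16


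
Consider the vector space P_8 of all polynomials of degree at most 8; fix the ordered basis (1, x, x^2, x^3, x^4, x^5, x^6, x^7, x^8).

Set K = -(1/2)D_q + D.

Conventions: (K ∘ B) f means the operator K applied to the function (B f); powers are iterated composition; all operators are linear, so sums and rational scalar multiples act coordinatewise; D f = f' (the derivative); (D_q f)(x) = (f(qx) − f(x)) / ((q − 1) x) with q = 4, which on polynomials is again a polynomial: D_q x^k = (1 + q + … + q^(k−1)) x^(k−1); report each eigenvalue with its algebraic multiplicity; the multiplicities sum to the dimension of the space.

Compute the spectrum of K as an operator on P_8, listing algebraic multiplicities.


image of 1: 0
image of x: 1/2
image of x^2: -(1/2)x
image of x^3: -(15/2)x^2
image of x^4: -(77/2)x^3
image of x^5: -(331/2)x^4
image of x^6: -(1353/2)x^5
image of x^7: -(5447/2)x^6
image of x^8: -(21829/2)x^7
the matrix is upper triangular; its diagonal is (0, 0, 0, 0, 0, 0, 0, 0, 0)
for a triangular matrix the eigenvalues are the diagonal entries, with algebraic multiplicity their repetition count

λ = 0 (multiplicity 9)


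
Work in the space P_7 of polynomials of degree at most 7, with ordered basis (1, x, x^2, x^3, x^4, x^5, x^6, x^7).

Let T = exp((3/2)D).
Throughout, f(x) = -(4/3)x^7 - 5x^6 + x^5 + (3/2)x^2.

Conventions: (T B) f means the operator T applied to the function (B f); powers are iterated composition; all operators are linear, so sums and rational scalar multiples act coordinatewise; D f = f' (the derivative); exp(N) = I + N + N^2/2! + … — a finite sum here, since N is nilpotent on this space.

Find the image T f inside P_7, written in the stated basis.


the image equals g(x) = -(4/3)x^7 - 19x^6 - 107x^5 - (1275/4)x^4 - (2205/4)x^3 - (8913/16)x^2 - (4869/16)x - 4401/64

order-1 term: -14x^6 - 45x^5 + (15/2)x^4 + (9/2)x
order-2 term: -63x^5 - (675/4)x^4 + (45/2)x^3 + 27/8
order-3 term: -(315/2)x^4 - (675/2)x^3 + (135/4)x^2
order-4 term: -(945/4)x^3 - (6075/16)x^2 + (405/16)x
order-5 term: -(1701/8)x^2 - (3645/16)x + 243/32
order-6 term: -(1701/16)x - 3645/64
order-7 term: -729/32
the series for exp((3/2)D) f terminates at order 7
exp((3/2)D) f = -(4/3)x^7 - 19x^6 - 107x^5 - (1275/4)x^4 - (2205/4)x^3 - (8913/16)x^2 - (4869/16)x - 4401/64


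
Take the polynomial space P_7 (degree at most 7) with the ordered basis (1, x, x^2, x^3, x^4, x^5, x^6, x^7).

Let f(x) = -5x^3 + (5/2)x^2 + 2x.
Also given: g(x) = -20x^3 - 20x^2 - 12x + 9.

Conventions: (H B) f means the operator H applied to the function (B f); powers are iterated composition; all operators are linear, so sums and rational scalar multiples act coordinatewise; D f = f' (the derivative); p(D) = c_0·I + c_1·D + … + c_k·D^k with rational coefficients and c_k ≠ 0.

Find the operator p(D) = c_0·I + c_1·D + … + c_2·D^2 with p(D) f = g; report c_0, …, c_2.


D^0 f = -5x^3 + (5/2)x^2 + 2x
D^1 f = -15x^2 + 5x + 2
D^2 f = -30x + 5
matching coefficients of g against c_0 f + c_1 Df + … from the top degree down determines the c_i
solution: c_0 = 4, c_1 = 2, c_2 = 1

c_0 = 4, c_1 = 2, c_2 = 1


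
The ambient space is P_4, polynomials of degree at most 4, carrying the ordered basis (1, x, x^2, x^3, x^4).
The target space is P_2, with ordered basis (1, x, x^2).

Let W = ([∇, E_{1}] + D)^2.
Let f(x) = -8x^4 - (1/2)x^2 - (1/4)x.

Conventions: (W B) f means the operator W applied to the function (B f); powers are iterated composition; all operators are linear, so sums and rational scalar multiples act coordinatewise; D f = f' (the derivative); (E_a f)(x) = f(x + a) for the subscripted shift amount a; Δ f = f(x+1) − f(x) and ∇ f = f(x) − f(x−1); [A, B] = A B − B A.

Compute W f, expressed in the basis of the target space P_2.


the image equals g(x) = -96x^2 - 1

E_{1} f = -8x^4 - 32x^3 - (97/2)x^2 - (133/4)x - 35/4
∇ E_{1} f = -32x^3 - 48x^2 - 33x - 35/4
∇ f = -32x^3 + 48x^2 - 33x + 33/4
E_{1} ∇ f = -32x^3 - 48x^2 - 33x - 35/4
[∇, E_{1}] f = 0
D f = -32x^3 - x - 1/4
([∇, E_{1}] + D) f = -32x^3 - x - 1/4
E_{1} ([∇, E_{1}] + D) f = -32x^3 - 96x^2 - 97x - 133/4
∇ E_{1} ([∇, E_{1}] + D) f = -96x^2 - 96x - 33
∇ ([∇, E_{1}] + D) f = -96x^2 + 96x - 33
E_{1} ∇ ([∇, E_{1}] + D) f = -96x^2 - 96x - 33
[∇, E_{1}] ([∇, E_{1}] + D) f = 0
D ([∇, E_{1}] + D) f = -96x^2 - 1
([∇, E_{1}] + D) ([∇, E_{1}] + D) f = -96x^2 - 1


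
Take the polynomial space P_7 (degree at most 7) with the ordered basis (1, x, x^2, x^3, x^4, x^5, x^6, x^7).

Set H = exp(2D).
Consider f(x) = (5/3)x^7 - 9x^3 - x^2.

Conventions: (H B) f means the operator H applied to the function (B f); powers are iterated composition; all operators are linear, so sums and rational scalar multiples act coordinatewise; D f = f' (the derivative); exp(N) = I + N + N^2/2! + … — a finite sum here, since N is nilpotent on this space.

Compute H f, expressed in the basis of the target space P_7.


g(x) = (5/3)x^7 + (70/3)x^6 + 140x^5 + (1400/3)x^4 + (2773/3)x^3 + 1065x^2 + (1904/3)x + 412/3

order-1 term: (70/3)x^6 - 54x^2 - 4x
order-2 term: 140x^5 - 108x - 4
order-3 term: (1400/3)x^4 - 72
order-4 term: (2800/3)x^3
order-5 term: 1120x^2
order-6 term: (2240/3)x
order-7 term: 640/3
the series for exp(2D) f terminates at order 7
exp(2D) f = (5/3)x^7 + (70/3)x^6 + 140x^5 + (1400/3)x^4 + (2773/3)x^3 + 1065x^2 + (1904/3)x + 412/3


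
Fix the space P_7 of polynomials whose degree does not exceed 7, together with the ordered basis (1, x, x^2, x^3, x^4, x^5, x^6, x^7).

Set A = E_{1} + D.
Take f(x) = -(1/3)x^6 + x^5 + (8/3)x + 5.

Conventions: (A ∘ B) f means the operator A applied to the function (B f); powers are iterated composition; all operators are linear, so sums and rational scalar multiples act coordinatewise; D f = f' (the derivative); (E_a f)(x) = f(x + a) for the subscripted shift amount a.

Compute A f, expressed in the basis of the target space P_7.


the image equals g(x) = -(1/3)x^6 - 3x^5 + 5x^4 + (10/3)x^3 + 5x^2 + (17/3)x + 11

E_{1} f = -(1/3)x^6 - x^5 + (10/3)x^3 + 5x^2 + (17/3)x + 25/3
D f = -2x^5 + 5x^4 + 8/3
(E_{1} + D) f = -(1/3)x^6 - 3x^5 + 5x^4 + (10/3)x^3 + 5x^2 + (17/3)x + 11


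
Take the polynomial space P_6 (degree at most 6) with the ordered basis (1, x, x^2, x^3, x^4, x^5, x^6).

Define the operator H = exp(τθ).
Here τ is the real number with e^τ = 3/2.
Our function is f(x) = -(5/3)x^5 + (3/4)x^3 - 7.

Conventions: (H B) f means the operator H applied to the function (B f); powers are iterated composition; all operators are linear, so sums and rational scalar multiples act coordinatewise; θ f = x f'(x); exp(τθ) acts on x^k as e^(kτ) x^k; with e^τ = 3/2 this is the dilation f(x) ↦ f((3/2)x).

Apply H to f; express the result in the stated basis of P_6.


exp(τθ) x^k = e^(kτ) x^k; with e^τ = 3/2 this sends x^k to (3/2)^k x^k
x^3 ↦ 27/8 x^3
x^5 ↦ 243/32 x^5
applying this coordinatewise to f: exp(τθ) f = -(405/32)x^5 + (81/32)x^3 - 7

g(x) = -(405/32)x^5 + (81/32)x^3 - 7


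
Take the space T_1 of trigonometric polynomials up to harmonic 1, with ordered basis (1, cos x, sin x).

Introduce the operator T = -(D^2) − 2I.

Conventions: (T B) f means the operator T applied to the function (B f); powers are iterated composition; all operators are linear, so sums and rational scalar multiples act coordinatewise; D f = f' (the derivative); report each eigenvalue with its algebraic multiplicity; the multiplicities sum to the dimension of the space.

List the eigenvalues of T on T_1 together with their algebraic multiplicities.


λ = -2 (multiplicity 1), λ = -1 (multiplicity 2)

image of 1: -2
image of cos x: -cos x
image of sin x: -sin x
the matrix is diagonal; its diagonal is (-2, -1, -1)
for a triangular matrix the eigenvalues are the diagonal entries, with algebraic multiplicity their repetition count


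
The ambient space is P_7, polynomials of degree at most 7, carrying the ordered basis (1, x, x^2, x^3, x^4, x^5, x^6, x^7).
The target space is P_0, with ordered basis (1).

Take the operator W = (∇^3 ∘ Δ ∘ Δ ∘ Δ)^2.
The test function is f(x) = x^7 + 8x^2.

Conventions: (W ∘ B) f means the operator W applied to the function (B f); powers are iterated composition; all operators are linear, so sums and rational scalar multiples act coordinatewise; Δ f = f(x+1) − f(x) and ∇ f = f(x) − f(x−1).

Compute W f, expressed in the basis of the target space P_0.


Δ f = 7x^6 + 21x^5 + 35x^4 + 35x^3 + 21x^2 + 23x + 9
Δ Δ f = 42x^5 + 210x^4 + 490x^3 + 630x^2 + 434x + 142
Δ Δ Δ f = 210x^4 + 1260x^3 + 3150x^2 + 3780x + 1806
∇ (Δ ∘ Δ ∘ Δ) f = 840x^3 + 2520x^2 + 3360x + 1680
∇ ∇ (Δ ∘ Δ ∘ Δ) f = 2520x^2 + 2520x + 1680
∇ ∇ ∇ (Δ ∘ Δ ∘ Δ) f = 5040x
Δ (∇^3 ∘ Δ ∘ Δ ∘ Δ) f = 5040
Δ Δ (∇^3 ∘ Δ ∘ Δ ∘ Δ) f = 0
Δ Δ Δ (∇^3 ∘ Δ ∘ Δ ∘ Δ) f = 0
∇ (Δ ∘ Δ ∘ Δ) (∇^3 ∘ Δ ∘ Δ ∘ Δ) f = 0
∇ ∇ (Δ ∘ Δ ∘ Δ) (∇^3 ∘ Δ ∘ Δ ∘ Δ) f = 0
∇ ∇ ∇ (Δ ∘ Δ ∘ Δ) (∇^3 ∘ Δ ∘ Δ ∘ Δ) f = 0

the image equals g(x) = 0


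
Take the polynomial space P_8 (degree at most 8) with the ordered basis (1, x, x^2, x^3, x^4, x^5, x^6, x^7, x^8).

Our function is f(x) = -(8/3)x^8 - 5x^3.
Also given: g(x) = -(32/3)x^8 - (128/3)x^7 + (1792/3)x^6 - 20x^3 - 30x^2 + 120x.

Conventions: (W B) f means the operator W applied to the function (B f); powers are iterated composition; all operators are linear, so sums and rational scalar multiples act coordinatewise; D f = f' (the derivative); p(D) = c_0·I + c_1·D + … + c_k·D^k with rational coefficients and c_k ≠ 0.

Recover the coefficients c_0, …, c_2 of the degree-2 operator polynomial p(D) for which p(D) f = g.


p(D) = 4·I + 2·D − 4·D^2, i.e. c_0 = 4, c_1 = 2, c_2 = -4

D^0 f = -(8/3)x^8 - 5x^3
D^1 f = -(64/3)x^7 - 15x^2
D^2 f = -(448/3)x^6 - 30x
matching coefficients of g against c_0 f + c_1 Df + … from the top degree down determines the c_i
solution: c_0 = 4, c_1 = 2, c_2 = -4


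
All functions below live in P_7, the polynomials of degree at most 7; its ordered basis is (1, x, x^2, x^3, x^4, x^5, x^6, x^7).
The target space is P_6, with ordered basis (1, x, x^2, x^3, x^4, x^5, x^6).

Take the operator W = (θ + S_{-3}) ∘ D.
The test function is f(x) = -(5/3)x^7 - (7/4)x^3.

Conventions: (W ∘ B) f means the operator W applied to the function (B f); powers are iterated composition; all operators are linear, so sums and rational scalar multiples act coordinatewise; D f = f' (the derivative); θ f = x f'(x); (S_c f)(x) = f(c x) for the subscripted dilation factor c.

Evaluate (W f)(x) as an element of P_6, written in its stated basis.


D f = -(35/3)x^6 - (21/4)x^2
θ D f = -70x^6 - (21/2)x^2
S_{-3} D f = -8505x^6 - (189/4)x^2
(θ + S_{-3}) D f = -8575x^6 - (231/4)x^2

the result is g(x) = -8575x^6 - (231/4)x^2


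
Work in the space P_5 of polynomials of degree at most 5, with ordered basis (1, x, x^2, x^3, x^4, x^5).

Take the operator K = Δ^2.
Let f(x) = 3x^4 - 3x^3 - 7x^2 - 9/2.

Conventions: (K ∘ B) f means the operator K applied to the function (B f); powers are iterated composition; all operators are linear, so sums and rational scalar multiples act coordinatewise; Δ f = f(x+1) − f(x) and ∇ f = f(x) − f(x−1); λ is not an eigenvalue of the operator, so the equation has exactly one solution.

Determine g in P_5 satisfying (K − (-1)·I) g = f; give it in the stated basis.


write g with unknown coordinates in the stated basis and equate coefficients in (K − (-1)·I) g = f
solving from the highest basis element down gives g = 3x^4 - 3x^3 - 43x^2 - 54x + 115/2
check: K g = 36x^2 + 54x - 62
so K g − (-1)·g = 3x^4 - 3x^3 - 7x^2 - 9/2 = f ✓

the image equals g(x) = 3x^4 - 3x^3 - 43x^2 - 54x + 115/2


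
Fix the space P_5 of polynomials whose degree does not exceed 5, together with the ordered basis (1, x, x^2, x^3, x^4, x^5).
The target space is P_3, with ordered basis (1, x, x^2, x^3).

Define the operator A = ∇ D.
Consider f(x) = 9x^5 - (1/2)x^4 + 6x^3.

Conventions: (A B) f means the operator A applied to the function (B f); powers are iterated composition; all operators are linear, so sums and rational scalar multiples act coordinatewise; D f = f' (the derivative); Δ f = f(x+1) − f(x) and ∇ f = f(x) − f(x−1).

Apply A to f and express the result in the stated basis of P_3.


D f = 45x^4 - 2x^3 + 18x^2
∇ D f = 180x^3 - 276x^2 + 222x - 65

g(x) = 180x^3 - 276x^2 + 222x - 65


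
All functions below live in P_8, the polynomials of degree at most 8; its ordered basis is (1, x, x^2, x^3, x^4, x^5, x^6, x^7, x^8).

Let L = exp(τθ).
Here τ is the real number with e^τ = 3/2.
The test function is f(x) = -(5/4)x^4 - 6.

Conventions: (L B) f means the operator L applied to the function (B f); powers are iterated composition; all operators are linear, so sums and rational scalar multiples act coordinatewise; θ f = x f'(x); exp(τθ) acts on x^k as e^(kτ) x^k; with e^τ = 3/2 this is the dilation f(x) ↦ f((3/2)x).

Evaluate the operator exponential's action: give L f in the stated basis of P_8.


exp(τθ) x^k = e^(kτ) x^k; with e^τ = 3/2 this sends x^k to (3/2)^k x^k
x^4 ↦ 81/16 x^4
applying this coordinatewise to f: exp(τθ) f = -(405/64)x^4 - 6

the image equals g(x) = -(405/64)x^4 - 6


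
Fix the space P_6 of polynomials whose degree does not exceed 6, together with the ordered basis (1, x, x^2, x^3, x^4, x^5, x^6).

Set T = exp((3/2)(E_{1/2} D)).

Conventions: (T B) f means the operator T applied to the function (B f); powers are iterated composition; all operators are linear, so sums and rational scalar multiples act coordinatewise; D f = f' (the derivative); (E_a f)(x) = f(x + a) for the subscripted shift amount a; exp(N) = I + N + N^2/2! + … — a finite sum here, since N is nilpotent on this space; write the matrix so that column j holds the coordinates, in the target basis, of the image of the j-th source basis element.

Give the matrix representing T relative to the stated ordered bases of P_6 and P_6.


image of 1: 1
image of x: x + 3/2
image of x^2: x^2 + 3x + 15/4
image of x^3: x^3 + (9/2)x^2 + (45/4)x + 45/4
image of x^4: x^4 + 6x^3 + (45/2)x^2 + 45x + 633/16
image of x^5: x^5 + (15/2)x^4 + (75/2)x^3 + (225/2)x^2 + (3165/16)x + 1257/8
image of x^6: x^6 + 9x^5 + (225/4)x^4 + 225x^3 + (9495/16)x^2 + (3771/4)x + 44217/64
each image's coordinates form column j of the matrix

the matrix is [[1, 3/2, 15/4, 45/4, 633/16, 1257/8, 44217/64]; [0, 1, 3, 45/4, 45, 3165/16, 3771/4]; [0, 0, 1, 9/2, 45/2, 225/2, 9495/16]; [0, 0, 0, 1, 6, 75/2, 225]; [0, 0, 0, 0, 1, 15/2, 225/4]; [0, 0, 0, 0, 0, 1, 9]; [0, 0, 0, 0, 0, 0, 1]] (rows listed top to bottom)


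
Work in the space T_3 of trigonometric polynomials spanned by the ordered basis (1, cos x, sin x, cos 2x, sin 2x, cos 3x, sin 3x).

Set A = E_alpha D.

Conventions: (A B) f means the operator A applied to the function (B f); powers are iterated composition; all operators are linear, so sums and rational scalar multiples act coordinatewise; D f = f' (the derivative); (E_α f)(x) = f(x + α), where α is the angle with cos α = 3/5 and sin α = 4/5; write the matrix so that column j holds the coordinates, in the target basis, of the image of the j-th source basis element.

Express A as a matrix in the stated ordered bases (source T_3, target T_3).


the matrix is [[0, 0, 0, 0, 0, 0, 0]; [0, -4/5, 3/5, 0, 0, 0, 0]; [0, -3/5, -4/5, 0, 0, 0, 0]; [0, 0, 0, -48/25, -14/25, 0, 0]; [0, 0, 0, 14/25, -48/25, 0, 0]; [0, 0, 0, 0, 0, -132/125, -351/125]; [0, 0, 0, 0, 0, 351/125, -132/125]] (rows listed top to bottom)

image of 1: 0
image of cos x: -(4/5)cos x - (3/5)sin x
image of sin x: (3/5)cos x - (4/5)sin x
image of cos 2x: -(48/25)cos 2x + (14/25)sin 2x
image of sin 2x: -(14/25)cos 2x - (48/25)sin 2x
image of cos 3x: -(132/125)cos 3x + (351/125)sin 3x
image of sin 3x: -(351/125)cos 3x - (132/125)sin 3x
each image's coordinates form column j of the matrix


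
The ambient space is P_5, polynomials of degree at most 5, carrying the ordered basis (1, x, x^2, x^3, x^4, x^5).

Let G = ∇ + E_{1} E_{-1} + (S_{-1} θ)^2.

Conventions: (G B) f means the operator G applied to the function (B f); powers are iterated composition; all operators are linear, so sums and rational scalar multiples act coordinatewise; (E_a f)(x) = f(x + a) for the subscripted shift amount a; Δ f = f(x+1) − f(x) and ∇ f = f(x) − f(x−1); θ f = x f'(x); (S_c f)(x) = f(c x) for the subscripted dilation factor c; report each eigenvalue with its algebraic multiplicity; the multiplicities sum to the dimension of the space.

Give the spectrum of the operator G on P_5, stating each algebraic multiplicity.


λ = 1 (multiplicity 1), λ = 2 (multiplicity 1), λ = 5 (multiplicity 1), λ = 10 (multiplicity 1), λ = 17 (multiplicity 1), λ = 26 (multiplicity 1)

image of 1: 1
image of x: 2x + 1
image of x^2: 5x^2 + 2x - 1
image of x^3: 10x^3 + 3x^2 - 3x + 1
image of x^4: 17x^4 + 4x^3 - 6x^2 + 4x - 1
image of x^5: 26x^5 + 5x^4 - 10x^3 + 10x^2 - 5x + 1
the matrix is upper triangular; its diagonal is (1, 2, 5, 10, 17, 26)
for a triangular matrix the eigenvalues are the diagonal entries, with algebraic multiplicity their repetition count


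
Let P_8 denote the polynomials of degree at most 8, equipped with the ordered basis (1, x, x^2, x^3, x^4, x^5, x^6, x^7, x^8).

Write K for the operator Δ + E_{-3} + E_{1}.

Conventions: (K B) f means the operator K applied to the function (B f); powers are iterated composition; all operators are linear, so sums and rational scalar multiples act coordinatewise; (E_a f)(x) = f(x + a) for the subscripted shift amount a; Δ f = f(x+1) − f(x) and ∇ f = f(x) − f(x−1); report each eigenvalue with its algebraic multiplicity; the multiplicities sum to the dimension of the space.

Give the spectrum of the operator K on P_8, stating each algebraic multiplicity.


image of 1: 2
image of x: 2x - 1
image of x^2: 2x^2 - 2x + 11
image of x^3: 2x^3 - 3x^2 + 33x - 25
image of x^4: 2x^4 - 4x^3 + 66x^2 - 100x + 83
image of x^5: 2x^5 - 5x^4 + 110x^3 - 250x^2 + 415x - 241
image of x^6: 2x^6 - 6x^5 + 165x^4 - 500x^3 + 1245x^2 - 1446x + 731
image of x^7: 2x^7 - 7x^6 + 231x^5 - 875x^4 + 2905x^3 - 5061x^2 + 5117x - 2185
image of x^8: 2x^8 - 8x^7 + 308x^6 - 1400x^5 + 5810x^4 - 13496x^3 + 20468x^2 - 17480x + 6563
the matrix is upper triangular; its diagonal is (2, 2, 2, 2, 2, 2, 2, 2, 2)
for a triangular matrix the eigenvalues are the diagonal entries, with algebraic multiplicity their repetition count

λ = 2 (multiplicity 9)


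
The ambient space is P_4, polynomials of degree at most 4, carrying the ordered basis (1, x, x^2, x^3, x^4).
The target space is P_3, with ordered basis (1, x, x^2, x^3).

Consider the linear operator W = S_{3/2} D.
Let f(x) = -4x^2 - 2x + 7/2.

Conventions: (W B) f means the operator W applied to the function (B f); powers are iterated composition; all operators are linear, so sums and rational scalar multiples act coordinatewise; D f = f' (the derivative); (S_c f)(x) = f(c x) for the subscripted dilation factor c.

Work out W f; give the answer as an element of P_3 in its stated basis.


D f = -8x - 2
S_{3/2} D f = -12x - 2

the image equals g(x) = -12x - 2


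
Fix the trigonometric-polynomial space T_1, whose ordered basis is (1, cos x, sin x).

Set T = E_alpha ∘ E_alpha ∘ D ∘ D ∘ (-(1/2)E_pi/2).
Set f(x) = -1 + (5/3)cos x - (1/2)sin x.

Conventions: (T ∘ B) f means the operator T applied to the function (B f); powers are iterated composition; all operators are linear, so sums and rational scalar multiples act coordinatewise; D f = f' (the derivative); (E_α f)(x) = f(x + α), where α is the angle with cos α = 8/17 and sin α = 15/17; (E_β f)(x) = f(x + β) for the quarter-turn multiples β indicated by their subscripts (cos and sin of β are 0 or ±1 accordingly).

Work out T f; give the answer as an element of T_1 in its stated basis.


E_pi/2 f = -1 - (1/2)cos x - (5/3)sin x
(-(1/2)E_pi/2) f = 1/2 + (1/4)cos x + (5/6)sin x
D (-(1/2)E_pi/2) f = (5/6)cos x - (1/4)sin x
D D (-(1/2)E_pi/2) f = -(1/4)cos x - (5/6)sin x
E_alpha D D (-(1/2)E_pi/2) f = -(29/34)cos x - (35/204)sin x
E_alpha E_alpha D D (-(1/2)E_pi/2) f = -(639/1156)cos x + (1165/1734)sin x

g(x) = -(639/1156)cos x + (1165/1734)sin x


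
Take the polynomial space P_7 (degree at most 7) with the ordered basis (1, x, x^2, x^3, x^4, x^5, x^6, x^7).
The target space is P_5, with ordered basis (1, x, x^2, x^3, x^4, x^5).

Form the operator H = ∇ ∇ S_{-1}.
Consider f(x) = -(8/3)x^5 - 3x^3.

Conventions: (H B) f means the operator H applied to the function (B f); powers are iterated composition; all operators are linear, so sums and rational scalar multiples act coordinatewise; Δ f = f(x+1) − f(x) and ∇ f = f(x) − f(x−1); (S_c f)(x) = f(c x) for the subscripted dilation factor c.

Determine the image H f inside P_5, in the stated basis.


the result is g(x) = (160/3)x^3 - 160x^2 + (614/3)x - 98

S_{-1} f = (8/3)x^5 + 3x^3
∇ S_{-1} f = (40/3)x^4 - (80/3)x^3 + (107/3)x^2 - (67/3)x + 17/3
∇ ∇ S_{-1} f = (160/3)x^3 - 160x^2 + (614/3)x - 98


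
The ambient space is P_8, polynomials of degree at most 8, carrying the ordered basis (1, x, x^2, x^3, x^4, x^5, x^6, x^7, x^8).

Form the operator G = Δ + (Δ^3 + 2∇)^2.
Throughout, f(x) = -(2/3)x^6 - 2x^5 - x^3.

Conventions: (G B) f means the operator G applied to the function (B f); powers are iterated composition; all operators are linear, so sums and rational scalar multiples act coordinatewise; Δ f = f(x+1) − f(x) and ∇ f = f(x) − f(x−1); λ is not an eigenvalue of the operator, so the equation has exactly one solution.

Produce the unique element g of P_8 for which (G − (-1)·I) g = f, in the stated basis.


write g with unknown coordinates in the stated basis and equate coefficients in (G − (-1)·I) g = f
solving from the highest basis element down gives g = -(2/3)x^6 + 2x^5 + 80x^4 - (2423/3)x^3 + 93x^2 + 28895x - 178033/3
check: G g = -4x^5 - 80x^4 + (2420/3)x^3 - 93x^2 - 28895x + 178033/3
so G g − (-1)·g = -(2/3)x^6 - 2x^5 - x^3 = f ✓

the result is g(x) = -(2/3)x^6 + 2x^5 + 80x^4 - (2423/3)x^3 + 93x^2 + 28895x - 178033/3


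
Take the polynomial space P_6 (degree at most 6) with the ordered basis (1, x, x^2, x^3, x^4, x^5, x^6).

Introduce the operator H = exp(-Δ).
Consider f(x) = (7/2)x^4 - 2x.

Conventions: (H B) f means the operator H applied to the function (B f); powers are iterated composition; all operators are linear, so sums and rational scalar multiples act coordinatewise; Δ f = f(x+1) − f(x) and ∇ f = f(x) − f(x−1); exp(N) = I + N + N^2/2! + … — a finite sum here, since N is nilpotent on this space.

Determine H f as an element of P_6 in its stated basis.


order-1 term: -14x^3 - 21x^2 - 14x - 3/2
order-2 term: 21x^2 + 42x + 49/2
order-3 term: -14x - 21
order-4 term: 7/2
the series for exp(-Δ) f terminates at order 4
exp(-Δ) f = (7/2)x^4 - 14x^3 + 12x + 11/2

the image equals g(x) = (7/2)x^4 - 14x^3 + 12x + 11/2


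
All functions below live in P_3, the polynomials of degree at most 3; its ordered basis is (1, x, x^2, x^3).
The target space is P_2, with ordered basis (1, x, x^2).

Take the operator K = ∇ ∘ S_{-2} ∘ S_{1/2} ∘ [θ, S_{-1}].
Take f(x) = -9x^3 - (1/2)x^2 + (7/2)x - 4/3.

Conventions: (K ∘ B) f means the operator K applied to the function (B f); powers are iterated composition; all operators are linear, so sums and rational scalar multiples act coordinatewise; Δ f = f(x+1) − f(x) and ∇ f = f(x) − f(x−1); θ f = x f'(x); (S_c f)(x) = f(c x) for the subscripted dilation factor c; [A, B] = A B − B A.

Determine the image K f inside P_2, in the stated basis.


S_{-1} f = 9x^3 - (1/2)x^2 - (7/2)x - 4/3
θ S_{-1} f = 27x^3 - x^2 - (7/2)x
θ f = -27x^3 - x^2 + (7/2)x
S_{-1} θ f = 27x^3 - x^2 - (7/2)x
[θ, S_{-1}] f = 0
S_{1/2} [θ, S_{-1}] f = 0
S_{-2} S_{1/2} [θ, S_{-1}] f = 0
∇ (S_{-2} ∘ S_{1/2}) [θ, S_{-1}] f = 0

the result is g(x) = 0


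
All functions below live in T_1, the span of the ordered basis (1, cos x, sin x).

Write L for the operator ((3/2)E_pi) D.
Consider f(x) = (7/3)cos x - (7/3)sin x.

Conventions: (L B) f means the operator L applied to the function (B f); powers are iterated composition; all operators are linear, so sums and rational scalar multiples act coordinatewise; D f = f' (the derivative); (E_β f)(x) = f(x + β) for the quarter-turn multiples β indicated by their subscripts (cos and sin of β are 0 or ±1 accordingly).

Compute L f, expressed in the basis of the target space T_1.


the image equals g(x) = (7/2)cos x + (7/2)sin x

D f = -(7/3)cos x - (7/3)sin x
E_pi D f = (7/3)cos x + (7/3)sin x
((3/2)E_pi) D f = (7/2)cos x + (7/2)sin x
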